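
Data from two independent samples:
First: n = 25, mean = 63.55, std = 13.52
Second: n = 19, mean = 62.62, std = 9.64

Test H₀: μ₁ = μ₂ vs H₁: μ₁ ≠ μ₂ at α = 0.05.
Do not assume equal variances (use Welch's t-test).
Welch's two-sample t-test:
H₀: μ₁ = μ₂
H₁: μ₁ ≠ μ₂
s₁²/n₁ = 13.52²/25 = 7.3116,  s₂²/n₂ = 9.64²/19 = 4.8910
SE = √(s₁²/n₁ + s₂²/n₂) = √(7.3116 + 4.8910) = 3.4932
df (Welch-Satterthwaite) = (s₁²/n₁ + s₂²/n₂)² / [(s₁²/n₁)²/(n₁-1) + (s₂²/n₂)²/(n₂-1)] ≈ 41.87
t = (x̄₁ - x̄₂) / SE = (63.55 - 62.62) / 3.4932 = 0.93 / 3.4932 = 0.266
p-value = 0.7914

Since p-value > α = 0.05, we fail to reject H₀.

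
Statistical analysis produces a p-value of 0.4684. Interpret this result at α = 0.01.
Since p = 0.4684 > α = 0.01, fail to reject H₀.
There is insufficient evidence to reject the null hypothesis; the result is not statistically significant at the 0.01 level.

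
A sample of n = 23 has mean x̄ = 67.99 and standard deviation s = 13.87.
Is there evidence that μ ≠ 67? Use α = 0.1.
One-sample t-test:
H₀: μ = 67
H₁: μ ≠ 67
df = n - 1 = 22
t = (x̄ - μ₀) / (s/√n) = (67.99 - 67) / (13.87/√23) = 0.342
p-value = 0.7354

Since p-value > α = 0.1, we fail to reject H₀.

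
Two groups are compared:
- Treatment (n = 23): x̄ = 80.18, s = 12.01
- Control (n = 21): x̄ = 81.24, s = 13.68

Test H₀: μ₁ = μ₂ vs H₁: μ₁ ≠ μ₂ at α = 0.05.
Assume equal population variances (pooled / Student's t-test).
Student's two-sample t-test (equal variances):
H₀: μ₁ = μ₂
H₁: μ₁ ≠ μ₂
df = n₁ + n₂ - 2 = 42
Pooled variance s_p² = [(n₁-1)s₁² + (n₂-1)s₂²] / (n₁ + n₂ - 2) = [(22)(12.01²) + (20)(13.68²)] / 42 = 164.6698
SE = √(s_p²(1/n₁ + 1/n₂)) = √(164.6698 × (1/23 + 1/21)) = 3.8731
t = (x̄₁ - x̄₂) / SE = (80.18 - 81.24) / 3.8731 = -1.06 / 3.8731 = -0.274
p-value = 0.7857

Since p-value > α = 0.05, we fail to reject H₀.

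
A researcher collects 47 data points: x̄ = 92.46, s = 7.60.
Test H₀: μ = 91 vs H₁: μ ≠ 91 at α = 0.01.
One-sample t-test:
H₀: μ = 91
H₁: μ ≠ 91
df = n - 1 = 46
t = (x̄ - μ₀) / (s/√n) = (92.46 - 91) / (7.60/√47) = 1.317
p-value = 0.1944

Since p-value > α = 0.01, we fail to reject H₀.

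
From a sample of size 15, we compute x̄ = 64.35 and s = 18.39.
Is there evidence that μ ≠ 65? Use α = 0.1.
One-sample t-test:
H₀: μ = 65
H₁: μ ≠ 65
df = n - 1 = 14
t = (x̄ - μ₀) / (s/√n) = (64.35 - 65) / (18.39/√15) = -0.137
p-value = 0.8931

Since p-value > α = 0.1, we fail to reject H₀.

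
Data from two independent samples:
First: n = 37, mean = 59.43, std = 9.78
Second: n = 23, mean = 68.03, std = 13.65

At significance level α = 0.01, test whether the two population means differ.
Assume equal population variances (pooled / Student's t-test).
Student's two-sample t-test (equal variances):
H₀: μ₁ = μ₂
H₁: μ₁ ≠ μ₂
df = n₁ + n₂ - 2 = 58
Pooled variance s_p² = [(n₁-1)s₁² + (n₂-1)s₂²] / (n₁ + n₂ - 2) = [(36)(9.78²) + (22)(13.65²)] / 58 = 130.0420
SE = √(s_p²(1/n₁ + 1/n₂)) = √(130.0420 × (1/37 + 1/23)) = 3.0280
t = (x̄₁ - x̄₂) / SE = (59.43 - 68.03) / 3.0280 = -8.60 / 3.0280 = -2.840
p-value = 0.0062

Since p-value < α = 0.01, we reject H₀.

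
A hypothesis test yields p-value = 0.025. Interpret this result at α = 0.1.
Since p = 0.025 < α = 0.1, reject H₀.
There is sufficient evidence to reject the null hypothesis; the result is statistically significant at the 0.1 level.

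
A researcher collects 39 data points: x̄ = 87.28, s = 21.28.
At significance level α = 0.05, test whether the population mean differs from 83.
One-sample t-test:
H₀: μ = 83
H₁: μ ≠ 83
df = n - 1 = 38
t = (x̄ - μ₀) / (s/√n) = (87.28 - 83) / (21.28/√39) = 1.256
p-value = 0.2168

Since p-value > α = 0.05, we fail to reject H₀.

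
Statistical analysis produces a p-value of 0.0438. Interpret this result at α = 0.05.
Since p = 0.0438 < α = 0.05, reject H₀.
There is sufficient evidence to reject the null hypothesis; the result is statistically significant at the 0.05 level.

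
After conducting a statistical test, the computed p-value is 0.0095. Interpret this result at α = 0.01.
Since p = 0.0095 < α = 0.01, reject H₀.
There is sufficient evidence to reject the null hypothesis; the result is statistically significant at the 0.01 level.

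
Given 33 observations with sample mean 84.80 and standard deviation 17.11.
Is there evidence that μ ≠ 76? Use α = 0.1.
One-sample t-test:
H₀: μ = 76
H₁: μ ≠ 76
df = n - 1 = 32
t = (x̄ - μ₀) / (s/√n) = (84.80 - 76) / (17.11/√33) = 2.955
p-value = 0.0058

Since p-value < α = 0.1, we reject H₀.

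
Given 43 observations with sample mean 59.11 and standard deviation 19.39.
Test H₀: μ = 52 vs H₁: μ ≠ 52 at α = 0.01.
One-sample t-test:
H₀: μ = 52
H₁: μ ≠ 52
df = n - 1 = 42
t = (x̄ - μ₀) / (s/√n) = (59.11 - 52) / (19.39/√43) = 2.405
p-value = 0.0207

Since p-value > α = 0.01, we fail to reject H₀.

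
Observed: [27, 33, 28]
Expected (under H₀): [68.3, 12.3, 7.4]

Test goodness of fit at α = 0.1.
Chi-square goodness of fit test:
H₀: observed counts match expected distribution
H₁: observed counts differ from expected distribution
df = k - 1 = 2
χ² = Σ(O - E)²/E
   = (27 - 68.3)²/68.3 + (33 - 12.3)²/12.3 + (28 - 7.4)²/7.4
   = 24.973 + 34.837 + 57.346
   = 117.16
p-value < 0.0001

Since p-value < α = 0.1, we reject H₀.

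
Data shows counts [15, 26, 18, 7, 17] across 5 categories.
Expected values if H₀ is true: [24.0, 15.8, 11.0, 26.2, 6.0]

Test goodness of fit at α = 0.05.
Chi-square goodness of fit test:
H₀: observed counts match expected distribution
H₁: observed counts differ from expected distribution
df = k - 1 = 4
χ² = Σ(O - E)²/E
   = (15 - 24.0)²/24.0 + (26 - 15.8)²/15.8 + (18 - 11.0)²/11.0 + (7 - 26.2)²/26.2 + (17 - 6.0)²/6.0
   = 3.375 + 6.585 + 4.455 + 14.070 + 20.167
   = 48.65
p-value < 0.0001

Since p-value < α = 0.05, we reject H₀.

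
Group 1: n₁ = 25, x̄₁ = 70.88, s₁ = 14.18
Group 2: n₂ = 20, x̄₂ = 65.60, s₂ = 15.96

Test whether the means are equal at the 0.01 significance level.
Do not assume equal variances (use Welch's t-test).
Welch's two-sample t-test:
H₀: μ₁ = μ₂
H₁: μ₁ ≠ μ₂
s₁²/n₁ = 14.18²/25 = 8.0429,  s₂²/n₂ = 15.96²/20 = 12.7361
SE = √(s₁²/n₁ + s₂²/n₂) = √(8.0429 + 12.7361) = 4.5584
df (Welch-Satterthwaite) = (s₁²/n₁ + s₂²/n₂)² / [(s₁²/n₁)²/(n₁-1) + (s₂²/n₂)²/(n₂-1)] ≈ 38.44
t = (x̄₁ - x̄₂) / SE = (70.88 - 65.60) / 4.5584 = 5.28 / 4.5584 = 1.158
p-value = 0.2539

Since p-value > α = 0.01, we fail to reject H₀.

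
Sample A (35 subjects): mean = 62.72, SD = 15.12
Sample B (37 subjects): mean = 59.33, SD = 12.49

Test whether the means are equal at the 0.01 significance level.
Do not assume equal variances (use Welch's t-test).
Welch's two-sample t-test:
H₀: μ₁ = μ₂
H₁: μ₁ ≠ μ₂
s₁²/n₁ = 15.12²/35 = 6.5318,  s₂²/n₂ = 12.49²/37 = 4.2162
SE = √(s₁²/n₁ + s₂²/n₂) = √(6.5318 + 4.2162) = 3.2784
df (Welch-Satterthwaite) = (s₁²/n₁ + s₂²/n₂)² / [(s₁²/n₁)²/(n₁-1) + (s₂²/n₂)²/(n₂-1)] ≈ 66.06
t = (x̄₁ - x̄₂) / SE = (62.72 - 59.33) / 3.2784 = 3.39 / 3.2784 = 1.034
p-value = 0.3049

Since p-value > α = 0.01, we fail to reject H₀.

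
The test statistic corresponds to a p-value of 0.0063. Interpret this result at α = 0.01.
Since p = 0.0063 < α = 0.01, reject H₀.
There is sufficient evidence to reject the null hypothesis; the result is statistically significant at the 0.01 level.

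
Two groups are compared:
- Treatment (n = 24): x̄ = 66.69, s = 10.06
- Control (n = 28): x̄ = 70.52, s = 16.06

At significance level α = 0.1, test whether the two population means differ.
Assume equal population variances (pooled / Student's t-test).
Student's two-sample t-test (equal variances):
H₀: μ₁ = μ₂
H₁: μ₁ ≠ μ₂
df = n₁ + n₂ - 2 = 50
Pooled variance s_p² = [(n₁-1)s₁² + (n₂-1)s₂²] / (n₁ + n₂ - 2) = [(23)(10.06²) + (27)(16.06²)] / 50 = 185.8324
SE = √(s_p²(1/n₁ + 1/n₂)) = √(185.8324 × (1/24 + 1/28)) = 3.7921
t = (x̄₁ - x̄₂) / SE = (66.69 - 70.52) / 3.7921 = -3.83 / 3.7921 = -1.010
p-value = 0.3174

Since p-value > α = 0.1, we fail to reject H₀.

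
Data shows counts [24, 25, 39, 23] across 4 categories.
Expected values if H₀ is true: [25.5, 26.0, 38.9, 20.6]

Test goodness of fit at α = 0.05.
Chi-square goodness of fit test:
H₀: observed counts match expected distribution
H₁: observed counts differ from expected distribution
df = k - 1 = 3
χ² = Σ(O - E)²/E
   = (24 - 25.5)²/25.5 + (25 - 26.0)²/26.0 + (39 - 38.9)²/38.9 + (23 - 20.6)²/20.6
   = 0.088 + 0.038 + 0.000 + 0.280
   = 0.41
p-value = 0.9389

Since p-value > α = 0.05, we fail to reject H₀.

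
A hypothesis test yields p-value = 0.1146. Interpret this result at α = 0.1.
Since p = 0.1146 > α = 0.1, fail to reject H₀.
There is insufficient evidence to reject the null hypothesis; the result is not statistically significant at the 0.1 level.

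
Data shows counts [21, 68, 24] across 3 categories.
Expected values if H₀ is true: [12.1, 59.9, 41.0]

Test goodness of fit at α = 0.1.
Chi-square goodness of fit test:
H₀: observed counts match expected distribution
H₁: observed counts differ from expected distribution
df = k - 1 = 2
χ² = Σ(O - E)²/E
   = (21 - 12.1)²/12.1 + (68 - 59.9)²/59.9 + (24 - 41.0)²/41.0
   = 6.546 + 1.095 + 7.049
   = 14.69
p-value = 0.0006

Since p-value < α = 0.1, we reject H₀.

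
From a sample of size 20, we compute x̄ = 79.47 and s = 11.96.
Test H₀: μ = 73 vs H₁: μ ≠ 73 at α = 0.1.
One-sample t-test:
H₀: μ = 73
H₁: μ ≠ 73
df = n - 1 = 19
t = (x̄ - μ₀) / (s/√n) = (79.47 - 73) / (11.96/√20) = 2.419
p-value = 0.0257

Since p-value < α = 0.1, we reject H₀.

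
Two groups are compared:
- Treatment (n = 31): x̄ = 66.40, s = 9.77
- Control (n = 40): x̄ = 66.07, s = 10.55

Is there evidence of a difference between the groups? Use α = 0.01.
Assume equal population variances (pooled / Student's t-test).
Student's two-sample t-test (equal variances):
H₀: μ₁ = μ₂
H₁: μ₁ ≠ μ₂
df = n₁ + n₂ - 2 = 69
Pooled variance s_p² = [(n₁-1)s₁² + (n₂-1)s₂²] / (n₁ + n₂ - 2) = [(30)(9.77²) + (39)(10.55²)] / 69 = 104.4114
SE = √(s_p²(1/n₁ + 1/n₂)) = √(104.4114 × (1/31 + 1/40)) = 2.4451
t = (x̄₁ - x̄₂) / SE = (66.40 - 66.07) / 2.4451 = 0.33 / 2.4451 = 0.135
p-value = 0.8930

Since p-value > α = 0.01, we fail to reject H₀.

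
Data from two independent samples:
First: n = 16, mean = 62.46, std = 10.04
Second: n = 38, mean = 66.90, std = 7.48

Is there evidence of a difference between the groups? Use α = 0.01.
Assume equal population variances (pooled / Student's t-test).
Student's two-sample t-test (equal variances):
H₀: μ₁ = μ₂
H₁: μ₁ ≠ μ₂
df = n₁ + n₂ - 2 = 52
Pooled variance s_p² = [(n₁-1)s₁² + (n₂-1)s₂²] / (n₁ + n₂ - 2) = [(15)(10.04²) + (37)(7.48²)] / 52 = 68.8882
SE = √(s_p²(1/n₁ + 1/n₂)) = √(68.8882 × (1/16 + 1/38)) = 2.4735
t = (x̄₁ - x̄₂) / SE = (62.46 - 66.90) / 2.4735 = -4.44 / 2.4735 = -1.795
p-value = 0.0785

Since p-value > α = 0.01, we fail to reject H₀.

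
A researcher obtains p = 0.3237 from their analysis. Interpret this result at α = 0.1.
Since p = 0.3237 > α = 0.1, fail to reject H₀.
There is insufficient evidence to reject the null hypothesis; the result is not statistically significant at the 0.1 level.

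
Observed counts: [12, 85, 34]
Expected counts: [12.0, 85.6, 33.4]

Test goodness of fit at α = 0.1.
Chi-square goodness of fit test:
H₀: observed counts match expected distribution
H₁: observed counts differ from expected distribution
df = k - 1 = 2
χ² = Σ(O - E)²/E
   = (12 - 12.0)²/12.0 + (85 - 85.6)²/85.6 + (34 - 33.4)²/33.4
   = 0.000 + 0.004 + 0.011
   = 0.01
p-value = 0.9925

Since p-value > α = 0.1, we fail to reject H₀.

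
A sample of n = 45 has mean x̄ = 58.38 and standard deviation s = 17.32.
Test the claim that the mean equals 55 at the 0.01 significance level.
One-sample t-test:
H₀: μ = 55
H₁: μ ≠ 55
df = n - 1 = 44
t = (x̄ - μ₀) / (s/√n) = (58.38 - 55) / (17.32/√45) = 1.309
p-value = 0.1973

Since p-value > α = 0.01, we fail to reject H₀.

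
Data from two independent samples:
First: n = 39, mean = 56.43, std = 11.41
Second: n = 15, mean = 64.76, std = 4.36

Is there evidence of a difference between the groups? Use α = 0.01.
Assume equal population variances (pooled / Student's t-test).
Student's two-sample t-test (equal variances):
H₀: μ₁ = μ₂
H₁: μ₁ ≠ μ₂
df = n₁ + n₂ - 2 = 52
Pooled variance s_p² = [(n₁-1)s₁² + (n₂-1)s₂²] / (n₁ + n₂ - 2) = [(38)(11.41²) + (14)(4.36²)] / 52 = 100.2554
SE = √(s_p²(1/n₁ + 1/n₂)) = √(100.2554 × (1/39 + 1/15)) = 3.0421
t = (x̄₁ - x̄₂) / SE = (56.43 - 64.76) / 3.0421 = -8.33 / 3.0421 = -2.738
p-value = 0.0084

Since p-value < α = 0.01, we reject H₀.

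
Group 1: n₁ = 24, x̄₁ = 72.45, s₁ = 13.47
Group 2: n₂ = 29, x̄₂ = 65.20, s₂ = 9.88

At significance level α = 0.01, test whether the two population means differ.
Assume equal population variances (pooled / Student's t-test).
Student's two-sample t-test (equal variances):
H₀: μ₁ = μ₂
H₁: μ₁ ≠ μ₂
df = n₁ + n₂ - 2 = 51
Pooled variance s_p² = [(n₁-1)s₁² + (n₂-1)s₂²] / (n₁ + n₂ - 2) = [(23)(13.47²) + (28)(9.88²)] / 51 = 135.4185
SE = √(s_p²(1/n₁ + 1/n₂)) = √(135.4185 × (1/24 + 1/29)) = 3.2112
t = (x̄₁ - x̄₂) / SE = (72.45 - 65.20) / 3.2112 = 7.25 / 3.2112 = 2.258
p-value = 0.0283

Since p-value > α = 0.01, we fail to reject H₀.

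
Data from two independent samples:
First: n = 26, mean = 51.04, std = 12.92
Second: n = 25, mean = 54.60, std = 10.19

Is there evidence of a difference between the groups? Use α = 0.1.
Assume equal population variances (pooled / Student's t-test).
Student's two-sample t-test (equal variances):
H₀: μ₁ = μ₂
H₁: μ₁ ≠ μ₂
df = n₁ + n₂ - 2 = 49
Pooled variance s_p² = [(n₁-1)s₁² + (n₂-1)s₂²] / (n₁ + n₂ - 2) = [(25)(12.92²) + (24)(10.19²)] / 49 = 136.0250
SE = √(s_p²(1/n₁ + 1/n₂)) = √(136.0250 × (1/26 + 1/25)) = 3.2669
t = (x̄₁ - x̄₂) / SE = (51.04 - 54.60) / 3.2669 = -3.56 / 3.2669 = -1.090
p-value = 0.2812

Since p-value > α = 0.1, we fail to reject H₀.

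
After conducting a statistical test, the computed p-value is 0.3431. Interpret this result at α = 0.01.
Since p = 0.3431 > α = 0.01, fail to reject H₀.
There is insufficient evidence to reject the null hypothesis; the result is not statistically significant at the 0.01 level.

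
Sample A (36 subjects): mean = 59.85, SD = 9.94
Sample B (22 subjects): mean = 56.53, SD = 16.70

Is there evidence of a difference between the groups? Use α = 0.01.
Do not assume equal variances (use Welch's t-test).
Welch's two-sample t-test:
H₀: μ₁ = μ₂
H₁: μ₁ ≠ μ₂
s₁²/n₁ = 9.94²/36 = 2.7445,  s₂²/n₂ = 16.70²/22 = 12.6768
SE = √(s₁²/n₁ + s₂²/n₂) = √(2.7445 + 12.6768) = 3.9270
df (Welch-Satterthwaite) = (s₁²/n₁ + s₂²/n₂)² / [(s₁²/n₁)²/(n₁-1) + (s₂²/n₂)²/(n₂-1)] ≈ 30.23
t = (x̄₁ - x̄₂) / SE = (59.85 - 56.53) / 3.9270 = 3.32 / 3.9270 = 0.845
p-value = 0.4045

Since p-value > α = 0.01, we fail to reject H₀.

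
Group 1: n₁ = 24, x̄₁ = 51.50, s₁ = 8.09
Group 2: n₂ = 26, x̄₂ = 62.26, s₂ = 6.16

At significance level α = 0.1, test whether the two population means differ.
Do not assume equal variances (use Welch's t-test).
Welch's two-sample t-test:
H₀: μ₁ = μ₂
H₁: μ₁ ≠ μ₂
s₁²/n₁ = 8.09²/24 = 2.7270,  s₂²/n₂ = 6.16²/26 = 1.4594
SE = √(s₁²/n₁ + s₂²/n₂) = √(2.7270 + 1.4594) = 2.0461
df (Welch-Satterthwaite) = (s₁²/n₁ + s₂²/n₂)² / [(s₁²/n₁)²/(n₁-1) + (s₂²/n₂)²/(n₂-1)] ≈ 42.90
t = (x̄₁ - x̄₂) / SE = (51.50 - 62.26) / 2.0461 = -10.76 / 2.0461 = -5.259
p-value < 0.0001

Since p-value < α = 0.1, we reject H₀.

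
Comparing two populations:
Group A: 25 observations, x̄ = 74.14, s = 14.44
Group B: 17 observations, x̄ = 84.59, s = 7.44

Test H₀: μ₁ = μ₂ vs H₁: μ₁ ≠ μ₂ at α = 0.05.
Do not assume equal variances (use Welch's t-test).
Welch's two-sample t-test:
H₀: μ₁ = μ₂
H₁: μ₁ ≠ μ₂
s₁²/n₁ = 14.44²/25 = 8.3405,  s₂²/n₂ = 7.44²/17 = 3.2561
SE = √(s₁²/n₁ + s₂²/n₂) = √(8.3405 + 3.2561) = 3.4054
df (Welch-Satterthwaite) = (s₁²/n₁ + s₂²/n₂)² / [(s₁²/n₁)²/(n₁-1) + (s₂²/n₂)²/(n₂-1)] ≈ 37.76
t = (x̄₁ - x̄₂) / SE = (74.14 - 84.59) / 3.4054 = -10.45 / 3.4054 = -3.069
p-value = 0.0040

Since p-value < α = 0.05, we reject H₀.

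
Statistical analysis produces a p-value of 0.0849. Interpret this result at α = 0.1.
Since p = 0.0849 < α = 0.1, reject H₀.
There is sufficient evidence to reject the null hypothesis; the result is statistically significant at the 0.1 level.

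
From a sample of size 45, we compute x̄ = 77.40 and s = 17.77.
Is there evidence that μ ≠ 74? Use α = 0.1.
One-sample t-test:
H₀: μ = 74
H₁: μ ≠ 74
df = n - 1 = 44
t = (x̄ - μ₀) / (s/√n) = (77.40 - 74) / (17.77/√45) = 1.284
p-value = 0.2060

Since p-value > α = 0.1, we fail to reject H₀.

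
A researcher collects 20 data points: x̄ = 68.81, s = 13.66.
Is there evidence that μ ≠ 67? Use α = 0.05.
One-sample t-test:
H₀: μ = 67
H₁: μ ≠ 67
df = n - 1 = 19
t = (x̄ - μ₀) / (s/√n) = (68.81 - 67) / (13.66/√20) = 0.593
p-value = 0.5605

Since p-value > α = 0.05, we fail to reject H₀.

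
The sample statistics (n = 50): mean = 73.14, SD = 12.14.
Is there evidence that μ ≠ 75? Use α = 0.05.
One-sample t-test:
H₀: μ = 75
H₁: μ ≠ 75
df = n - 1 = 49
t = (x̄ - μ₀) / (s/√n) = (73.14 - 75) / (12.14/√50) = -1.083
p-value = 0.2839

Since p-value > α = 0.05, we fail to reject H₀.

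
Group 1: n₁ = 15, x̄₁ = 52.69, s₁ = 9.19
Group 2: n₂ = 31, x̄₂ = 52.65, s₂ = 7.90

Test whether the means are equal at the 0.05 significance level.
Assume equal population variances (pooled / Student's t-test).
Student's two-sample t-test (equal variances):
H₀: μ₁ = μ₂
H₁: μ₁ ≠ μ₂
df = n₁ + n₂ - 2 = 44
Pooled variance s_p² = [(n₁-1)s₁² + (n₂-1)s₂²] / (n₁ + n₂ - 2) = [(14)(9.19²) + (30)(7.90²)] / 44 = 69.4247
SE = √(s_p²(1/n₁ + 1/n₂)) = √(69.4247 × (1/15 + 1/31)) = 2.6207
t = (x̄₁ - x̄₂) / SE = (52.69 - 52.65) / 2.6207 = 0.04 / 2.6207 = 0.015
p-value = 0.9879

Since p-value > α = 0.05, we fail to reject H₀.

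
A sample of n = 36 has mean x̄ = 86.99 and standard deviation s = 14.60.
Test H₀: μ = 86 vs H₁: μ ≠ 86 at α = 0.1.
One-sample t-test:
H₀: μ = 86
H₁: μ ≠ 86
df = n - 1 = 35
t = (x̄ - μ₀) / (s/√n) = (86.99 - 86) / (14.60/√36) = 0.407
p-value = 0.6866

Since p-value > α = 0.1, we fail to reject H₀.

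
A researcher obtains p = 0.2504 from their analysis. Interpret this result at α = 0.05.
Since p = 0.2504 > α = 0.05, fail to reject H₀.
There is insufficient evidence to reject the null hypothesis; the result is not statistically significant at the 0.05 level.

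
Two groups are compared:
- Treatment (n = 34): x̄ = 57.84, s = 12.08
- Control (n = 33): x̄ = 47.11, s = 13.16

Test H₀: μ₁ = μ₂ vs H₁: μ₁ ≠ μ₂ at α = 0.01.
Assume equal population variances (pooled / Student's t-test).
Student's two-sample t-test (equal variances):
H₀: μ₁ = μ₂
H₁: μ₁ ≠ μ₂
df = n₁ + n₂ - 2 = 65
Pooled variance s_p² = [(n₁-1)s₁² + (n₂-1)s₂²] / (n₁ + n₂ - 2) = [(33)(12.08²) + (32)(13.16²)] / 65 = 159.3463
SE = √(s_p²(1/n₁ + 1/n₂)) = √(159.3463 × (1/34 + 1/33)) = 3.0847
t = (x̄₁ - x̄₂) / SE = (57.84 - 47.11) / 3.0847 = 10.73 / 3.0847 = 3.478
p-value = 0.0009

Since p-value < α = 0.01, we reject H₀.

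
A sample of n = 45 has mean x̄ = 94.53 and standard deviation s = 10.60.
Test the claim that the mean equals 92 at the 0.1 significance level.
One-sample t-test:
H₀: μ = 92
H₁: μ ≠ 92
df = n - 1 = 44
t = (x̄ - μ₀) / (s/√n) = (94.53 - 92) / (10.60/√45) = 1.601
p-value = 0.1165

Since p-value > α = 0.1, we fail to reject H₀.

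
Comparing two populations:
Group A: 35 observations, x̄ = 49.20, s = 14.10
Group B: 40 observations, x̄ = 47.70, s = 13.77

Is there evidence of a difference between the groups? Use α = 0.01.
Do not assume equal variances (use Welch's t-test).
Welch's two-sample t-test:
H₀: μ₁ = μ₂
H₁: μ₁ ≠ μ₂
s₁²/n₁ = 14.10²/35 = 5.6803,  s₂²/n₂ = 13.77²/40 = 4.7403
SE = √(s₁²/n₁ + s₂²/n₂) = √(5.6803 + 4.7403) = 3.2281
df (Welch-Satterthwaite) = (s₁²/n₁ + s₂²/n₂)² / [(s₁²/n₁)²/(n₁-1) + (s₂²/n₂)²/(n₂-1)] ≈ 71.20
t = (x̄₁ - x̄₂) / SE = (49.20 - 47.70) / 3.2281 = 1.50 / 3.2281 = 0.465
p-value = 0.6436

Since p-value > α = 0.01, we fail to reject H₀.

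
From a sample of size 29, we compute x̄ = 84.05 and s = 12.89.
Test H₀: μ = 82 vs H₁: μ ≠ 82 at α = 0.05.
One-sample t-test:
H₀: μ = 82
H₁: μ ≠ 82
df = n - 1 = 28
t = (x̄ - μ₀) / (s/√n) = (84.05 - 82) / (12.89/√29) = 0.856
p-value = 0.3990

Since p-value > α = 0.05, we fail to reject H₀.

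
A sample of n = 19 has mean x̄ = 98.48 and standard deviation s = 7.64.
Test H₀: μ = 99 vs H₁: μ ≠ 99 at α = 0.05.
One-sample t-test:
H₀: μ = 99
H₁: μ ≠ 99
df = n - 1 = 18
t = (x̄ - μ₀) / (s/√n) = (98.48 - 99) / (7.64/√19) = -0.297
p-value = 0.7701

Since p-value > α = 0.05, we fail to reject H₀.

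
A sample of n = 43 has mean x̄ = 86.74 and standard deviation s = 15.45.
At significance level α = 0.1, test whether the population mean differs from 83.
One-sample t-test:
H₀: μ = 83
H₁: μ ≠ 83
df = n - 1 = 42
t = (x̄ - μ₀) / (s/√n) = (86.74 - 83) / (15.45/√43) = 1.587
p-value = 0.1199

Since p-value > α = 0.1, we fail to reject H₀.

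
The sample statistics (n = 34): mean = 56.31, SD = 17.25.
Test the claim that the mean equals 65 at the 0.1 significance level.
One-sample t-test:
H₀: μ = 65
H₁: μ ≠ 65
df = n - 1 = 33
t = (x̄ - μ₀) / (s/√n) = (56.31 - 65) / (17.25/√34) = -2.937
p-value = 0.0060

Since p-value < α = 0.1, we reject H₀.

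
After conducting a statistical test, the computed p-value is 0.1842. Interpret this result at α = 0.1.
Since p = 0.1842 > α = 0.1, fail to reject H₀.
There is insufficient evidence to reject the null hypothesis; the result is not statistically significant at the 0.1 level.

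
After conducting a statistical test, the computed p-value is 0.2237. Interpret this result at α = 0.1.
Since p = 0.2237 > α = 0.1, fail to reject H₀.
There is insufficient evidence to reject the null hypothesis; the result is not statistically significant at the 0.1 level.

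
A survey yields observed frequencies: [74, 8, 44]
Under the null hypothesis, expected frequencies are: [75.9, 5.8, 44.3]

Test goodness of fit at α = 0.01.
Chi-square goodness of fit test:
H₀: observed counts match expected distribution
H₁: observed counts differ from expected distribution
df = k - 1 = 2
χ² = Σ(O - E)²/E
   = (74 - 75.9)²/75.9 + (8 - 5.8)²/5.8 + (44 - 44.3)²/44.3
   = 0.048 + 0.834 + 0.002
   = 0.88
p-value = 0.6427

Since p-value > α = 0.01, we fail to reject H₀.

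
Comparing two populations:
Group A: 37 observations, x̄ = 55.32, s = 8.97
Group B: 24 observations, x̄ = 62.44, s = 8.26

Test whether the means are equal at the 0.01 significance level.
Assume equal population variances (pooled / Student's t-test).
Student's two-sample t-test (equal variances):
H₀: μ₁ = μ₂
H₁: μ₁ ≠ μ₂
df = n₁ + n₂ - 2 = 59
Pooled variance s_p² = [(n₁-1)s₁² + (n₂-1)s₂²] / (n₁ + n₂ - 2) = [(36)(8.97²) + (23)(8.26²)] / 59 = 75.6920
SE = √(s_p²(1/n₁ + 1/n₂)) = √(75.6920 × (1/37 + 1/24)) = 2.2803
t = (x̄₁ - x̄₂) / SE = (55.32 - 62.44) / 2.2803 = -7.12 / 2.2803 = -3.122
p-value = 0.0028

Since p-value < α = 0.01, we reject H₀.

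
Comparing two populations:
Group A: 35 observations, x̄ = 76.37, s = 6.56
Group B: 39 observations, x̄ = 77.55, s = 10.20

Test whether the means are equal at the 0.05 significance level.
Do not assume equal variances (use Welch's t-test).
Welch's two-sample t-test:
H₀: μ₁ = μ₂
H₁: μ₁ ≠ μ₂
s₁²/n₁ = 6.56²/35 = 1.2295,  s₂²/n₂ = 10.20²/39 = 2.6677
SE = √(s₁²/n₁ + s₂²/n₂) = √(1.2295 + 2.6677) = 1.9741
df (Welch-Satterthwaite) = (s₁²/n₁ + s₂²/n₂)² / [(s₁²/n₁)²/(n₁-1) + (s₂²/n₂)²/(n₂-1)] ≈ 65.54
t = (x̄₁ - x̄₂) / SE = (76.37 - 77.55) / 1.9741 = -1.18 / 1.9741 = -0.598
p-value = 0.5521

Since p-value > α = 0.05, we fail to reject H₀.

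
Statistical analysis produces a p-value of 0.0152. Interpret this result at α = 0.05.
Since p = 0.0152 < α = 0.05, reject H₀.
There is sufficient evidence to reject the null hypothesis; the result is statistically significant at the 0.05 level.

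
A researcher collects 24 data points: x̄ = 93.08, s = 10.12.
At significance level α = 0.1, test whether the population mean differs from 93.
One-sample t-test:
H₀: μ = 93
H₁: μ ≠ 93
df = n - 1 = 23
t = (x̄ - μ₀) / (s/√n) = (93.08 - 93) / (10.12/√24) = 0.039
p-value = 0.9694

Since p-value > α = 0.1, we fail to reject H₀.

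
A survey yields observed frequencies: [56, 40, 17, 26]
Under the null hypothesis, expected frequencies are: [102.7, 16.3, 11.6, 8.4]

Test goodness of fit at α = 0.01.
Chi-square goodness of fit test:
H₀: observed counts match expected distribution
H₁: observed counts differ from expected distribution
df = k - 1 = 3
χ² = Σ(O - E)²/E
   = (56 - 102.7)²/102.7 + (40 - 16.3)²/16.3 + (17 - 11.6)²/11.6 + (26 - 8.4)²/8.4
   = 21.236 + 34.460 + 2.514 + 36.876
   = 95.09
p-value < 0.0001

Since p-value < α = 0.01, we reject H₀.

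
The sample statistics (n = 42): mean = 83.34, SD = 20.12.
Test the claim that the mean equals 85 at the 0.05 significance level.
One-sample t-test:
H₀: μ = 85
H₁: μ ≠ 85
df = n - 1 = 41
t = (x̄ - μ₀) / (s/√n) = (83.34 - 85) / (20.12/√42) = -0.535
p-value = 0.5957

Since p-value > α = 0.05, we fail to reject H₀.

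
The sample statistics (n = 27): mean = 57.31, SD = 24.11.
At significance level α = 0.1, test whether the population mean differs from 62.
One-sample t-test:
H₀: μ = 62
H₁: μ ≠ 62
df = n - 1 = 26
t = (x̄ - μ₀) / (s/√n) = (57.31 - 62) / (24.11/√27) = -1.011
p-value = 0.3214

Since p-value > α = 0.1, we fail to reject H₀.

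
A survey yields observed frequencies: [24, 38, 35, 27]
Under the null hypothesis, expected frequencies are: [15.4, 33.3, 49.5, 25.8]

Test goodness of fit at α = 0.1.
Chi-square goodness of fit test:
H₀: observed counts match expected distribution
H₁: observed counts differ from expected distribution
df = k - 1 = 3
χ² = Σ(O - E)²/E
   = (24 - 15.4)²/15.4 + (38 - 33.3)²/33.3 + (35 - 49.5)²/49.5 + (27 - 25.8)²/25.8
   = 4.803 + 0.663 + 4.247 + 0.056
   = 9.77
p-value = 0.0206

Since p-value < α = 0.1, we reject H₀.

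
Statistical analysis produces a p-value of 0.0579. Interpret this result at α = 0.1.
Since p = 0.0579 < α = 0.1, reject H₀.
There is sufficient evidence to reject the null hypothesis; the result is statistically significant at the 0.1 level.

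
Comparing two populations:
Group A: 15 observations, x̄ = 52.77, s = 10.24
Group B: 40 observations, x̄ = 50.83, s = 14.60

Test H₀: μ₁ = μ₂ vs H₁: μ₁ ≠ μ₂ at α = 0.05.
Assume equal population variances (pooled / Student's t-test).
Student's two-sample t-test (equal variances):
H₀: μ₁ = μ₂
H₁: μ₁ ≠ μ₂
df = n₁ + n₂ - 2 = 53
Pooled variance s_p² = [(n₁-1)s₁² + (n₂-1)s₂²] / (n₁ + n₂ - 2) = [(14)(10.24²) + (39)(14.60²)] / 53 = 184.5518
SE = √(s_p²(1/n₁ + 1/n₂)) = √(184.5518 × (1/15 + 1/40)) = 4.1131
t = (x̄₁ - x̄₂) / SE = (52.77 - 50.83) / 4.1131 = 1.94 / 4.1131 = 0.472
p-value = 0.6391

Since p-value > α = 0.05, we fail to reject H₀.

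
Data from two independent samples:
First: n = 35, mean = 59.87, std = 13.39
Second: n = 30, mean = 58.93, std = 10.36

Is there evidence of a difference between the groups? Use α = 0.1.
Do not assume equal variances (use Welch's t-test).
Welch's two-sample t-test:
H₀: μ₁ = μ₂
H₁: μ₁ ≠ μ₂
s₁²/n₁ = 13.39²/35 = 5.1226,  s₂²/n₂ = 10.36²/30 = 3.5777
SE = √(s₁²/n₁ + s₂²/n₂) = √(5.1226 + 3.5777) = 2.9496
df (Welch-Satterthwaite) = (s₁²/n₁ + s₂²/n₂)² / [(s₁²/n₁)²/(n₁-1) + (s₂²/n₂)²/(n₂-1)] ≈ 62.39
t = (x̄₁ - x̄₂) / SE = (59.87 - 58.93) / 2.9496 = 0.94 / 2.9496 = 0.319
p-value = 0.7510

Since p-value > α = 0.1, we fail to reject H₀.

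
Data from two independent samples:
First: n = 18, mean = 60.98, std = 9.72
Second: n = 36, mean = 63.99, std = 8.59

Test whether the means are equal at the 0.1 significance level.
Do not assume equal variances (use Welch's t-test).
Welch's two-sample t-test:
H₀: μ₁ = μ₂
H₁: μ₁ ≠ μ₂
s₁²/n₁ = 9.72²/18 = 5.2488,  s₂²/n₂ = 8.59²/36 = 2.0497
SE = √(s₁²/n₁ + s₂²/n₂) = √(5.2488 + 2.0497) = 2.7016
df (Welch-Satterthwaite) = (s₁²/n₁ + s₂²/n₂)² / [(s₁²/n₁)²/(n₁-1) + (s₂²/n₂)²/(n₂-1)] ≈ 30.60
t = (x̄₁ - x̄₂) / SE = (60.98 - 63.99) / 2.7016 = -3.01 / 2.7016 = -1.114
p-value = 0.2739

Since p-value > α = 0.1, we fail to reject H₀.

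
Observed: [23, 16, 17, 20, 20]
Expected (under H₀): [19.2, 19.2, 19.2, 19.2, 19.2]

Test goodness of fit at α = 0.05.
Chi-square goodness of fit test:
H₀: observed counts match expected distribution
H₁: observed counts differ from expected distribution
df = k - 1 = 4
χ² = Σ(O - E)²/E
   = (23 - 19.2)²/19.2 + (16 - 19.2)²/19.2 + (17 - 19.2)²/19.2 + (20 - 19.2)²/19.2 + (20 - 19.2)²/19.2
   = 0.752 + 0.533 + 0.252 + 0.033 + 0.033
   = 1.60
p-value = 0.8080

Since p-value > α = 0.05, we fail to reject H₀.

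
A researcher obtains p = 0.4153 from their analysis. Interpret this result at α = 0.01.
Since p = 0.4153 > α = 0.01, fail to reject H₀.
There is insufficient evidence to reject the null hypothesis; the result is not statistically significant at the 0.01 level.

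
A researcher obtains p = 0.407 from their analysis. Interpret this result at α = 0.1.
Since p = 0.407 > α = 0.1, fail to reject H₀.
There is insufficient evidence to reject the null hypothesis; the result is not statistically significant at the 0.1 level.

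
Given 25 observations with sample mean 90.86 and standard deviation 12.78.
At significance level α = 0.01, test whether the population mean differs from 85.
One-sample t-test:
H₀: μ = 85
H₁: μ ≠ 85
df = n - 1 = 24
t = (x̄ - μ₀) / (s/√n) = (90.86 - 85) / (12.78/√25) = 2.293
p-value = 0.0309

Since p-value > α = 0.01, we fail to reject H₀.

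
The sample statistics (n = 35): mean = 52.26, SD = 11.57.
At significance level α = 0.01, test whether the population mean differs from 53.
One-sample t-test:
H₀: μ = 53
H₁: μ ≠ 53
df = n - 1 = 34
t = (x̄ - μ₀) / (s/√n) = (52.26 - 53) / (11.57/√35) = -0.378
p-value = 0.7075

Since p-value > α = 0.01, we fail to reject H₀.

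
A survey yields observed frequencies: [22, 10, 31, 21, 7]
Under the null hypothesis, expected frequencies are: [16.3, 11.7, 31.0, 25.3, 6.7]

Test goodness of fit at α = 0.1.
Chi-square goodness of fit test:
H₀: observed counts match expected distribution
H₁: observed counts differ from expected distribution
df = k - 1 = 4
χ² = Σ(O - E)²/E
   = (22 - 16.3)²/16.3 + (10 - 11.7)²/11.7 + (31 - 31.0)²/31.0 + (21 - 25.3)²/25.3 + (7 - 6.7)²/6.7
   = 1.993 + 0.247 + 0.000 + 0.731 + 0.013
   = 2.98
p-value = 0.5604

Since p-value > α = 0.1, we fail to reject H₀.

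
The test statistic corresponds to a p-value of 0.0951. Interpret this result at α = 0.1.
Since p = 0.0951 < α = 0.1, reject H₀.
There is sufficient evidence to reject the null hypothesis; the result is statistically significant at the 0.1 level.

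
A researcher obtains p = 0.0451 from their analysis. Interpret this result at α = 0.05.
Since p = 0.0451 < α = 0.05, reject H₀.
There is sufficient evidence to reject the null hypothesis; the result is statistically significant at the 0.05 level.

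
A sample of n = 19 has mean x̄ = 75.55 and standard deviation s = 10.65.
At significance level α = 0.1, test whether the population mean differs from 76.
One-sample t-test:
H₀: μ = 76
H₁: μ ≠ 76
df = n - 1 = 18
t = (x̄ - μ₀) / (s/√n) = (75.55 - 76) / (10.65/√19) = -0.184
p-value = 0.8559

Since p-value > α = 0.1, we fail to reject H₀.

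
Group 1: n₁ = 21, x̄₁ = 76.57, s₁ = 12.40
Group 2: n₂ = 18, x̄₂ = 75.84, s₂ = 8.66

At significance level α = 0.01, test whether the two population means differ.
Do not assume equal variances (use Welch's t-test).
Welch's two-sample t-test:
H₀: μ₁ = μ₂
H₁: μ₁ ≠ μ₂
s₁²/n₁ = 12.40²/21 = 7.3219,  s₂²/n₂ = 8.66²/18 = 4.1664
SE = √(s₁²/n₁ + s₂²/n₂) = √(7.3219 + 4.1664) = 3.3894
df (Welch-Satterthwaite) = (s₁²/n₁ + s₂²/n₂)² / [(s₁²/n₁)²/(n₁-1) + (s₂²/n₂)²/(n₂-1)] ≈ 35.65
t = (x̄₁ - x̄₂) / SE = (76.57 - 75.84) / 3.3894 = 0.73 / 3.3894 = 0.215
p-value = 0.8307

Since p-value > α = 0.01, we fail to reject H₀.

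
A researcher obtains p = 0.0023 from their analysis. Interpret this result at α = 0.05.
Since p = 0.0023 < α = 0.05, reject H₀.
There is sufficient evidence to reject the null hypothesis; the result is statistically significant at the 0.05 level.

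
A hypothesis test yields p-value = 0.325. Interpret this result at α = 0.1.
Since p = 0.325 > α = 0.1, fail to reject H₀.
There is insufficient evidence to reject the null hypothesis; the result is not statistically significant at the 0.1 level.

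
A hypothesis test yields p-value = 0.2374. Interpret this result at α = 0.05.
Since p = 0.2374 > α = 0.05, fail to reject H₀.
There is insufficient evidence to reject the null hypothesis; the result is not statistically significant at the 0.05 level.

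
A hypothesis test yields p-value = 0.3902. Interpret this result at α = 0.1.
Since p = 0.3902 > α = 0.1, fail to reject H₀.
There is insufficient evidence to reject the null hypothesis; the result is not statistically significant at the 0.1 level.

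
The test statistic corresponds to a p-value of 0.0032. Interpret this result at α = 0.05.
Since p = 0.0032 < α = 0.05, reject H₀.
There is sufficient evidence to reject the null hypothesis; the result is statistically significant at the 0.05 level.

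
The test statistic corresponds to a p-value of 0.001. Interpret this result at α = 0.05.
Since p = 0.001 < α = 0.05, reject H₀.
There is sufficient evidence to reject the null hypothesis; the result is statistically significant at the 0.05 level.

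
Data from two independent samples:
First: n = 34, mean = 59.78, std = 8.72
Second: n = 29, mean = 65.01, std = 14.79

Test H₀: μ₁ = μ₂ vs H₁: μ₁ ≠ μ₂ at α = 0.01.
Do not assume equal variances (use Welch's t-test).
Welch's two-sample t-test:
H₀: μ₁ = μ₂
H₁: μ₁ ≠ μ₂
s₁²/n₁ = 8.72²/34 = 2.2364,  s₂²/n₂ = 14.79²/29 = 7.5429
SE = √(s₁²/n₁ + s₂²/n₂) = √(2.2364 + 7.5429) = 3.1272
df (Welch-Satterthwaite) = (s₁²/n₁ + s₂²/n₂)² / [(s₁²/n₁)²/(n₁-1) + (s₂²/n₂)²/(n₂-1)] ≈ 43.80
t = (x̄₁ - x̄₂) / SE = (59.78 - 65.01) / 3.1272 = -5.23 / 3.1272 = -1.672
p-value = 0.1016

Since p-value > α = 0.01, we fail to reject H₀.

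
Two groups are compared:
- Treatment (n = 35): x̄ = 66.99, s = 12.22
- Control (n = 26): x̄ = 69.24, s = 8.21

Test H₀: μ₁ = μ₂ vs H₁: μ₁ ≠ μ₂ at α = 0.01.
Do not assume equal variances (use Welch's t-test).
Welch's two-sample t-test:
H₀: μ₁ = μ₂
H₁: μ₁ ≠ μ₂
s₁²/n₁ = 12.22²/35 = 4.2665,  s₂²/n₂ = 8.21²/26 = 2.5925
SE = √(s₁²/n₁ + s₂²/n₂) = √(4.2665 + 2.5925) = 2.6190
df (Welch-Satterthwaite) = (s₁²/n₁ + s₂²/n₂)² / [(s₁²/n₁)²/(n₁-1) + (s₂²/n₂)²/(n₂-1)] ≈ 58.50
t = (x̄₁ - x̄₂) / SE = (66.99 - 69.24) / 2.6190 = -2.25 / 2.6190 = -0.859
p-value = 0.3938

Since p-value > α = 0.01, we fail to reject H₀.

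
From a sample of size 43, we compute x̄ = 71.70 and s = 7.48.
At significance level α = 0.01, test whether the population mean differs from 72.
One-sample t-test:
H₀: μ = 72
H₁: μ ≠ 72
df = n - 1 = 42
t = (x̄ - μ₀) / (s/√n) = (71.70 - 72) / (7.48/√43) = -0.263
p-value = 0.7938

Since p-value > α = 0.01, we fail to reject H₀.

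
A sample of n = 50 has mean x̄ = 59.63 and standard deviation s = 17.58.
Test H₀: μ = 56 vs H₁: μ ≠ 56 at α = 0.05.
One-sample t-test:
H₀: μ = 56
H₁: μ ≠ 56
df = n - 1 = 49
t = (x̄ - μ₀) / (s/√n) = (59.63 - 56) / (17.58/√50) = 1.460
p-value = 0.1507

Since p-value > α = 0.05, we fail to reject H₀.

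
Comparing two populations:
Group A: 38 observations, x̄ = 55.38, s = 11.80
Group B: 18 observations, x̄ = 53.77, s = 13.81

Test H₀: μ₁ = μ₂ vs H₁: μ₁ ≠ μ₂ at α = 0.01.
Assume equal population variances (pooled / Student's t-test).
Student's two-sample t-test (equal variances):
H₀: μ₁ = μ₂
H₁: μ₁ ≠ μ₂
df = n₁ + n₂ - 2 = 54
Pooled variance s_p² = [(n₁-1)s₁² + (n₂-1)s₂²] / (n₁ + n₂ - 2) = [(37)(11.80²) + (17)(13.81²)] / 54 = 155.4454
SE = √(s_p²(1/n₁ + 1/n₂)) = √(155.4454 × (1/38 + 1/18)) = 3.5674
t = (x̄₁ - x̄₂) / SE = (55.38 - 53.77) / 3.5674 = 1.61 / 3.5674 = 0.451
p-value = 0.6536

Since p-value > α = 0.01, we fail to reject H₀.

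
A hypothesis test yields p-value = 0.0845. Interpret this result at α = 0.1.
Since p = 0.0845 < α = 0.1, reject H₀.
There is sufficient evidence to reject the null hypothesis; the result is statistically significant at the 0.1 level.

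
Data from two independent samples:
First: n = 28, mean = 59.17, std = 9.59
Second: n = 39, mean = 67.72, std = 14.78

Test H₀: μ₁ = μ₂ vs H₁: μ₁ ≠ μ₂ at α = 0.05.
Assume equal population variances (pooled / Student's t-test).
Student's two-sample t-test (equal variances):
H₀: μ₁ = μ₂
H₁: μ₁ ≠ μ₂
df = n₁ + n₂ - 2 = 65
Pooled variance s_p² = [(n₁-1)s₁² + (n₂-1)s₂²] / (n₁ + n₂ - 2) = [(27)(9.59²) + (38)(14.78²)] / 65 = 165.9104
SE = √(s_p²(1/n₁ + 1/n₂)) = √(165.9104 × (1/28 + 1/39)) = 3.1905
t = (x̄₁ - x̄₂) / SE = (59.17 - 67.72) / 3.1905 = -8.55 / 3.1905 = -2.680
p-value = 0.0093

Since p-value < α = 0.05, we reject H₀.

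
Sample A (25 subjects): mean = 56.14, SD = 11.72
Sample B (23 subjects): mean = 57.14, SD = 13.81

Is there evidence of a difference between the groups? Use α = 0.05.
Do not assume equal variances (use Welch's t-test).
Welch's two-sample t-test:
H₀: μ₁ = μ₂
H₁: μ₁ ≠ μ₂
s₁²/n₁ = 11.72²/25 = 5.4943,  s₂²/n₂ = 13.81²/23 = 8.2920
SE = √(s₁²/n₁ + s₂²/n₂) = √(5.4943 + 8.2920) = 3.7130
df (Welch-Satterthwaite) = (s₁²/n₁ + s₂²/n₂)² / [(s₁²/n₁)²/(n₁-1) + (s₂²/n₂)²/(n₂-1)] ≈ 43.36
t = (x̄₁ - x̄₂) / SE = (56.14 - 57.14) / 3.7130 = -1.00 / 3.7130 = -0.269
p-value = 0.7890

Since p-value > α = 0.05, we fail to reject H₀.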